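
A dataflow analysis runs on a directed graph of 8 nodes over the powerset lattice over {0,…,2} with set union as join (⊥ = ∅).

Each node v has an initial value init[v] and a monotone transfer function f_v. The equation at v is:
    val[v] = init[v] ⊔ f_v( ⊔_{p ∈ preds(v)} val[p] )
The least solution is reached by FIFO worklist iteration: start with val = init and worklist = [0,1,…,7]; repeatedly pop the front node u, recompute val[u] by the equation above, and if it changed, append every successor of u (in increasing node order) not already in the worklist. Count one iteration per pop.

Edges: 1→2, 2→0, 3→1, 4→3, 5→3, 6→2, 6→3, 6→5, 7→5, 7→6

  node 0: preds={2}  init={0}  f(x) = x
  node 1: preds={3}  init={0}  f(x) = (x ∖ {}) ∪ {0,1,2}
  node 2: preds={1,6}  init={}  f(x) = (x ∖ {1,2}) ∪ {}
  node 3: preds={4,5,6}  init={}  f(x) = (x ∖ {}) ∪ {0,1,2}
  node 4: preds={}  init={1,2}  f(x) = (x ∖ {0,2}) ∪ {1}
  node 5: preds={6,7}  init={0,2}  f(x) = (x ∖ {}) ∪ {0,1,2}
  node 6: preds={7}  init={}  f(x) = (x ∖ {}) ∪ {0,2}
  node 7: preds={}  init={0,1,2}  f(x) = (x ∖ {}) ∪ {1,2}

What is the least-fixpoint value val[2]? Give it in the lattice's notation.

Iteration log — 13 steps:
  step 1. node 0  ⊔preds={}  new={0}  stable
  step 2. node 1  ⊔preds={}  new={0,1,2}  old={0}  +wl: 
  step 3. node 2  ⊔preds={0,1,2}  new={0}  old={}  +wl: 0
  step 4. node 3  ⊔preds={0,1,2}  new={0,1,2}  old={}  +wl: 1
  step 5. node 4  ⊔preds={}  new={1,2}  stable
  step 6. node 5  ⊔preds={0,1,2}  new={0,1,2}  old={0,2}  +wl: 3
  step 7. node 6  ⊔preds={0,1,2}  new={0,1,2}  old={}  +wl: 2,5
  step 8. node 7  ⊔preds={}  new={0,1,2}  stable
  step 9. node 0  ⊔preds={0}  new={0}  stable
  step 10. node 1  ⊔preds={0,1,2}  new={0,1,2}  stable
  step 11. node 3  ⊔preds={0,1,2}  new={0,1,2}  stable
  step 12. node 2  ⊔preds={0,1,2}  new={0}  stable
  step 13. node 5  ⊔preds={0,1,2}  new={0,1,2}  stable

Least fixpoint reached:
  node 0: {0}
  node 1: {0,1,2}
  node 2: {0}
  node 3: {0,1,2}
  node 4: {1,2}
  node 5: {0,1,2}
  node 6: {0,1,2}
  node 7: {0,1,2}

{0}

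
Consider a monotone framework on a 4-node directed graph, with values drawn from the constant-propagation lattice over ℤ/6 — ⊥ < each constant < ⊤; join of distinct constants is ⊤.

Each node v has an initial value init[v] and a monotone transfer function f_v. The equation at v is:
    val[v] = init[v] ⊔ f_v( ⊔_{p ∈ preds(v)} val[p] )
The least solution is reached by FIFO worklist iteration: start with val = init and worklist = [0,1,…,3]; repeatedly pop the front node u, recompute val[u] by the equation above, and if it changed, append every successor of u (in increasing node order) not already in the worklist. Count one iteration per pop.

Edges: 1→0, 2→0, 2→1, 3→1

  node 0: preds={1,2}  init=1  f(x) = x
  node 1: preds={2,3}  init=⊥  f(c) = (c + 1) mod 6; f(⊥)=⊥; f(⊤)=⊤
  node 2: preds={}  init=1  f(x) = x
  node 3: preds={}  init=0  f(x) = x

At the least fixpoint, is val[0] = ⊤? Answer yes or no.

Worklist (5 pops):
  #1 pop 0: in=1 → 1 (no change)
  #2 pop 1: in=⊤ → ⊤ (was ⊥); enqueue [0]
  #3 pop 2: in=⊥ → 1 (no change)
  #4 pop 3: in=⊥ → 0 (no change)
  #5 pop 0: in=⊤ → ⊤ (was 1); enqueue []

Fixpoint:
  val[0] = ⊤
  val[1] = ⊤
  val[2] = 1
  val[3] = 0

yes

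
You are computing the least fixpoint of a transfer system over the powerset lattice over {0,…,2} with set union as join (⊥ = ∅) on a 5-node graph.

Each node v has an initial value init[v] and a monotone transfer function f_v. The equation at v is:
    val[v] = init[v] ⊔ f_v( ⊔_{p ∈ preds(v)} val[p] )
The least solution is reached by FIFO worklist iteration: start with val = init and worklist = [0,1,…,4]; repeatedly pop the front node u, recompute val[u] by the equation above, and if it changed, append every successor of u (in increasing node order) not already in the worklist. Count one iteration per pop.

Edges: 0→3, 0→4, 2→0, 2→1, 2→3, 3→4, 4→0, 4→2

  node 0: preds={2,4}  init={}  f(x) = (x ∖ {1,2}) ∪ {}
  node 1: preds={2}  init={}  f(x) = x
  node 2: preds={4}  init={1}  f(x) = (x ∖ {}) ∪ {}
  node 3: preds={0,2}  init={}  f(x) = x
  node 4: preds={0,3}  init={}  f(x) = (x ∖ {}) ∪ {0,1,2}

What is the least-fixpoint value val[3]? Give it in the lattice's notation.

{0,1,2}

Iteration log — 11 steps:
  step 1. node 0  ⊔preds={1}  new={}  stable
  step 2. node 1  ⊔preds={1}  new={1}  old={}  +wl: 
  step 3. node 2  ⊔preds={}  new={1}  stable
  step 4. node 3  ⊔preds={1}  new={1}  old={}  +wl: 
  step 5. node 4  ⊔preds={1}  new={0,1,2}  old={}  +wl: 0,2
  step 6. node 0  ⊔preds={0,1,2}  new={0}  old={}  +wl: 3,4
  step 7. node 2  ⊔preds={0,1,2}  new={0,1,2}  old={1}  +wl: 0,1
  step 8. node 3  ⊔preds={0,1,2}  new={0,1,2}  old={1}  +wl: 
  step 9. node 4  ⊔preds={0,1,2}  new={0,1,2}  stable
  step 10. node 0  ⊔preds={0,1,2}  new={0}  stable
  step 11. node 1  ⊔preds={0,1,2}  new={0,1,2}  old={1}  +wl: 

Least fixpoint reached:
  node 0: {0}
  node 1: {0,1,2}
  node 2: {0,1,2}
  node 3: {0,1,2}
  node 4: {0,1,2}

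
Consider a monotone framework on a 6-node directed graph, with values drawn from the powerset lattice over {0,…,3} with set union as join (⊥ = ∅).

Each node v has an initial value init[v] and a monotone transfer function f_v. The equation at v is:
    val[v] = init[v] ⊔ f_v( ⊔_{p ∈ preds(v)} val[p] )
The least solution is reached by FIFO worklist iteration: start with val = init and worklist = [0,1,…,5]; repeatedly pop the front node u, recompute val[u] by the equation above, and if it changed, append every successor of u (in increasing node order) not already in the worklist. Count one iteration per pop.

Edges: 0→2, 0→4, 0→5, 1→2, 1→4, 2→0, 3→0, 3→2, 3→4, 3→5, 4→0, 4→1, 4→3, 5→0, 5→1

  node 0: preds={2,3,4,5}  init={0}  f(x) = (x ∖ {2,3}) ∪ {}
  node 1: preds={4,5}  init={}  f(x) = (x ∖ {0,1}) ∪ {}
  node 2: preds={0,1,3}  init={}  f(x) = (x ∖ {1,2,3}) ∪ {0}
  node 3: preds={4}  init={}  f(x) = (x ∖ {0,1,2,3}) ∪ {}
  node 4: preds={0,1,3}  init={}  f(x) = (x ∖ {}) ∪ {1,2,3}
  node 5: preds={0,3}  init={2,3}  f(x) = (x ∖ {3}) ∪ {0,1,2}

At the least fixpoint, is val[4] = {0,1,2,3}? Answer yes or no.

Worklist (12 pops):
  #1 pop 0: in={2,3} → {0} (no change)
  #2 pop 1: in={2,3} → {2,3} (was {}); enqueue []
  #3 pop 2: in={0,2,3} → {0} (was {}); enqueue [0]
  #4 pop 3: in={} → {} (no change)
  #5 pop 4: in={0,2,3} → {0,1,2,3} (was {}); enqueue [1,3]
  #6 pop 5: in={0} → {0,1,2,3} (was {2,3}); enqueue []
  #7 pop 0: in={0,1,2,3} → {0,1} (was {0}); enqueue [2,4,5]
  #8 pop 1: in={0,1,2,3} → {2,3} (no change)
  #9 pop 3: in={0,1,2,3} → {} (no change)
  #10 pop 2: in={0,1,2,3} → {0} (no change)
  #11 pop 4: in={0,1,2,3} → {0,1,2,3} (no change)
  #12 pop 5: in={0,1} → {0,1,2,3} (no change)

Fixpoint:
  val[0] = {0,1}
  val[1] = {2,3}
  val[2] = {0}
  val[3] = {}
  val[4] = {0,1,2,3}
  val[5] = {0,1,2,3}

yes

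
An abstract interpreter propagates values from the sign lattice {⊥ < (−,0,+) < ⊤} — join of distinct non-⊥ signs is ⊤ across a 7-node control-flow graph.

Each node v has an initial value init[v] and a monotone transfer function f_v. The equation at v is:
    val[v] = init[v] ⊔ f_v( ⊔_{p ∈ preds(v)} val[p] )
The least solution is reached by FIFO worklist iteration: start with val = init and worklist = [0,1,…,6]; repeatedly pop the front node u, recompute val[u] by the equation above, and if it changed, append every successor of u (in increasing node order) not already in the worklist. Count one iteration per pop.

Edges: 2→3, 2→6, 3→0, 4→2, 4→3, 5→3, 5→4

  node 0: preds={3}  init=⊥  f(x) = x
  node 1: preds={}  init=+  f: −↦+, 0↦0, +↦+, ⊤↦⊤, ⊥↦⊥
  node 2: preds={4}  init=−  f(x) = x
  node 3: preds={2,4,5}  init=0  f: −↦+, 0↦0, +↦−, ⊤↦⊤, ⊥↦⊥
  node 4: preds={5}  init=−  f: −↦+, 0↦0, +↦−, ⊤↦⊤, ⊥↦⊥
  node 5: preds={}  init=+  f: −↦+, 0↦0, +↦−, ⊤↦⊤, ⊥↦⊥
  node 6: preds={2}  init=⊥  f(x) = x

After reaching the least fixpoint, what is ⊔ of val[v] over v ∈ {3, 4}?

Trace (8 dequeues):
  [1] u=0 | in 0 | out 0 | prev ⊥ | push {}
  [2] u=1 | in ⊥ | out + | ==
  [3] u=2 | in − | out − | ==
  [4] u=3 | in ⊤ | out ⊤ | prev 0 | push {0}
  [5] u=4 | in + | out − | ==
  [6] u=5 | in ⊥ | out + | ==
  [7] u=6 | in − | out − | prev ⊥ | push {}
  [8] u=0 | in ⊤ | out ⊤ | prev 0 | push {}

Converged values:
  [0] ⊤
  [1] +
  [2] −
  [3] ⊤
  [4] −
  [5] +
  [6] −

⊤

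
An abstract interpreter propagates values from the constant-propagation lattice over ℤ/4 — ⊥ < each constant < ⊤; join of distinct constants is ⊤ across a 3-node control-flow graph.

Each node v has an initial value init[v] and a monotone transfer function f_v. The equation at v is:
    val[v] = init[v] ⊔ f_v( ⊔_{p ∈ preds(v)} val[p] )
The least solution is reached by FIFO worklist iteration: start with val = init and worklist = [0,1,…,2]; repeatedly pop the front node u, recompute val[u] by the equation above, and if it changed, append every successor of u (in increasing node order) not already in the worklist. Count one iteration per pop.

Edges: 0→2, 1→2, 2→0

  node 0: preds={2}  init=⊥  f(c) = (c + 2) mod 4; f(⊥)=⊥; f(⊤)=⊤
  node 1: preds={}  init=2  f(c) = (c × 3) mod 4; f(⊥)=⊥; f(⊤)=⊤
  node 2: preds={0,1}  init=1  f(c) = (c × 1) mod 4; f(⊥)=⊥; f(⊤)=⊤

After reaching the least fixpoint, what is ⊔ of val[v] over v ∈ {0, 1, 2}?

⊤

Worklist (5 pops):
  #1 pop 0: in=1 → 3 (was ⊥); enqueue []
  #2 pop 1: in=⊥ → 2 (no change)
  #3 pop 2: in=⊤ → ⊤ (was 1); enqueue [0]
  #4 pop 0: in=⊤ → ⊤ (was 3); enqueue [2]
  #5 pop 2: in=⊤ → ⊤ (no change)

Fixpoint:
  val[0] = ⊤
  val[1] = 2
  val[2] = ⊤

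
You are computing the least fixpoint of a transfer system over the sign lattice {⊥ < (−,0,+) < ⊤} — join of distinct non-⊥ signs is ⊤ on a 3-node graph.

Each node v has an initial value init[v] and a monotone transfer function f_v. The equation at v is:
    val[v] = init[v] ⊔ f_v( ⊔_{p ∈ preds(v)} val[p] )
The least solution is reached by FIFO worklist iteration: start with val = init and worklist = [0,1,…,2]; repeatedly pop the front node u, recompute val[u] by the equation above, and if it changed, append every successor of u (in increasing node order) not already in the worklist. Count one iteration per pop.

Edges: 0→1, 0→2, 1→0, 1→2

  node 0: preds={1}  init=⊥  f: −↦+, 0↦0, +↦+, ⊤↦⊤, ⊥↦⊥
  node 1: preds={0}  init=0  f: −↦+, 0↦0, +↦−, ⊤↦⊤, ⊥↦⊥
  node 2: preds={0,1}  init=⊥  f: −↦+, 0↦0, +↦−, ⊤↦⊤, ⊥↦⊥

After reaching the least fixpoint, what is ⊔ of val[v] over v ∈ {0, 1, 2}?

Trace (3 dequeues):
  [1] u=0 | in 0 | out 0 | prev ⊥ | push {}
  [2] u=1 | in 0 | out 0 | ==
  [3] u=2 | in 0 | out 0 | prev ⊥ | push {}

Converged values:
  [0] 0
  [1] 0
  [2] 0

0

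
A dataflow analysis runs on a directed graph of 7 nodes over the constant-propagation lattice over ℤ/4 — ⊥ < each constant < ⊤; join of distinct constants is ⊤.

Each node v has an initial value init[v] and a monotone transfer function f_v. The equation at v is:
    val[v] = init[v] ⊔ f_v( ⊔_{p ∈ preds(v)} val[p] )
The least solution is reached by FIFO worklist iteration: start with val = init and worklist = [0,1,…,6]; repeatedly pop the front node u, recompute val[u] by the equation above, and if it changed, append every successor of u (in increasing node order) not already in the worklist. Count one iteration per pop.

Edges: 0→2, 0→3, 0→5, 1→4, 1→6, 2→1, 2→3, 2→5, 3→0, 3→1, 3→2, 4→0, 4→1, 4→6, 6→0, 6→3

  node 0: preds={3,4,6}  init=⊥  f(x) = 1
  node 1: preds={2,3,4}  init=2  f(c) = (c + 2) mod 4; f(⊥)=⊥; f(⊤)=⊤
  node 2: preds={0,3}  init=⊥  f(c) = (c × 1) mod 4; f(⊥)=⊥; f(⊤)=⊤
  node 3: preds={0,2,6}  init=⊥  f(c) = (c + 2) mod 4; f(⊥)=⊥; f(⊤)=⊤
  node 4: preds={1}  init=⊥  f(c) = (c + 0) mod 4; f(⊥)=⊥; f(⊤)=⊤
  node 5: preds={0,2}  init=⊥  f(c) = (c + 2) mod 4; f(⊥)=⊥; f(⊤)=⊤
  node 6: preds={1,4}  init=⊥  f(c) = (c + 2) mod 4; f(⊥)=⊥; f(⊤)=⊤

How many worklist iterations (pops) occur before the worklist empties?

18

Worklist (18 pops):
  #1 pop 0: in=⊥ → 1 (was ⊥); enqueue []
  #2 pop 1: in=⊥ → 2 (no change)
  #3 pop 2: in=1 → 1 (was ⊥); enqueue [1]
  #4 pop 3: in=1 → 3 (was ⊥); enqueue [0,2]
  #5 pop 4: in=2 → 2 (was ⊥); enqueue []
  #6 pop 5: in=1 → 3 (was ⊥); enqueue []
  #7 pop 6: in=2 → 0 (was ⊥); enqueue [3]
  #8 pop 1: in=⊤ → ⊤ (was 2); enqueue [4,6]
  #9 pop 0: in=⊤ → 1 (no change)
  #10 pop 2: in=⊤ → ⊤ (was 1); enqueue [1,5]
  #11 pop 3: in=⊤ → ⊤ (was 3); enqueue [0,2]
  #12 pop 4: in=⊤ → ⊤ (was 2); enqueue []
  #13 pop 6: in=⊤ → ⊤ (was 0); enqueue [3]
  #14 pop 1: in=⊤ → ⊤ (no change)
  #15 pop 5: in=⊤ → ⊤ (was 3); enqueue []
  #16 pop 0: in=⊤ → 1 (no change)
  #17 pop 2: in=⊤ → ⊤ (no change)
  #18 pop 3: in=⊤ → ⊤ (no change)

Fixpoint:
  val[0] = 1
  val[1] = ⊤
  val[2] = ⊤
  val[3] = ⊤
  val[4] = ⊤
  val[5] = ⊤
  val[6] = ⊤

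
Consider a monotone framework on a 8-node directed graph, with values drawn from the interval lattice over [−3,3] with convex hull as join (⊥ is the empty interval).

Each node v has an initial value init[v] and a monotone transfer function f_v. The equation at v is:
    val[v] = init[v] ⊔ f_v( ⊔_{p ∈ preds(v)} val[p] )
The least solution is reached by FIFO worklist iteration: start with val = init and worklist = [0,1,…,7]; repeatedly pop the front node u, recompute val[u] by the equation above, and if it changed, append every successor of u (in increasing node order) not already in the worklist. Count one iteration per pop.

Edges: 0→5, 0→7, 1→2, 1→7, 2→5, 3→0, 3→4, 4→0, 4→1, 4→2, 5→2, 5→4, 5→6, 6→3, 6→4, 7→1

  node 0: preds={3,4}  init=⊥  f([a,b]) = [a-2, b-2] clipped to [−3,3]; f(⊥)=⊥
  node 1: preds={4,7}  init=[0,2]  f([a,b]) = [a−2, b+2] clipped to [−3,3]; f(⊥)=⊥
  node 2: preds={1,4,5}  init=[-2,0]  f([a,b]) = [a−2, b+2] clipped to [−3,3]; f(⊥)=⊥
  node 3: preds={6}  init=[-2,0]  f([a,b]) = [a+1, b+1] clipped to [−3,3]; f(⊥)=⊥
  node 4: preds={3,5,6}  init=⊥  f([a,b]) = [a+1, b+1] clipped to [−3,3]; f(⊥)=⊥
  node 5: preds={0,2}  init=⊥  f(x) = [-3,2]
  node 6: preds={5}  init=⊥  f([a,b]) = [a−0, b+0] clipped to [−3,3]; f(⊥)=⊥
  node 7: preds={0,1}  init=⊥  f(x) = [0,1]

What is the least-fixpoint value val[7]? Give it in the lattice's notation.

[0,1]

Trace (21 dequeues):
  [1] u=0 | in [-2,0] | out [-3,-2] | prev ⊥ | push {}
  [2] u=1 | in ⊥ | out [0,2] | ==
  [3] u=2 | in [0,2] | out [-2,3] | prev [-2,0] | push {}
  [4] u=3 | in ⊥ | out [-2,0] | ==
  [5] u=4 | in [-2,0] | out [-1,1] | prev ⊥ | push {0,1,2}
  [6] u=5 | in [-3,3] | out [-3,2] | prev ⊥ | push {4}
  [7] u=6 | in [-3,2] | out [-3,2] | prev ⊥ | push {3}
  [8] u=7 | in [-3,2] | out [0,1] | prev ⊥ | push {}
  [9] u=0 | in [-2,1] | out [-3,-1] | prev [-3,-2] | push {5,7}
  [10] u=1 | in [-1,1] | out [-3,3] | prev [0,2] | push {}
  [11] u=2 | in [-3,3] | out [-3,3] | prev [-2,3] | push {}
  [12] u=4 | in [-3,2] | out [-2,3] | prev [-1,1] | push {0,1,2}
  [13] u=3 | in [-3,2] | out [-2,3] | prev [-2,0] | push {4}
  [14] u=5 | in [-3,3] | out [-3,2] | ==
  [15] u=7 | in [-3,3] | out [0,1] | ==
  [16] u=0 | in [-2,3] | out [-3,1] | prev [-3,-1] | push {5,7}
  [17] u=1 | in [-2,3] | out [-3,3] | ==
  [18] u=2 | in [-3,3] | out [-3,3] | ==
  [19] u=4 | in [-3,3] | out [-2,3] | ==
  [20] u=5 | in [-3,3] | out [-3,2] | ==
  [21] u=7 | in [-3,3] | out [0,1] | ==

Converged values:
  [0] [-3,1]
  [1] [-3,3]
  [2] [-3,3]
  [3] [-2,3]
  [4] [-2,3]
  [5] [-3,2]
  [6] [-3,2]
  [7] [0,1]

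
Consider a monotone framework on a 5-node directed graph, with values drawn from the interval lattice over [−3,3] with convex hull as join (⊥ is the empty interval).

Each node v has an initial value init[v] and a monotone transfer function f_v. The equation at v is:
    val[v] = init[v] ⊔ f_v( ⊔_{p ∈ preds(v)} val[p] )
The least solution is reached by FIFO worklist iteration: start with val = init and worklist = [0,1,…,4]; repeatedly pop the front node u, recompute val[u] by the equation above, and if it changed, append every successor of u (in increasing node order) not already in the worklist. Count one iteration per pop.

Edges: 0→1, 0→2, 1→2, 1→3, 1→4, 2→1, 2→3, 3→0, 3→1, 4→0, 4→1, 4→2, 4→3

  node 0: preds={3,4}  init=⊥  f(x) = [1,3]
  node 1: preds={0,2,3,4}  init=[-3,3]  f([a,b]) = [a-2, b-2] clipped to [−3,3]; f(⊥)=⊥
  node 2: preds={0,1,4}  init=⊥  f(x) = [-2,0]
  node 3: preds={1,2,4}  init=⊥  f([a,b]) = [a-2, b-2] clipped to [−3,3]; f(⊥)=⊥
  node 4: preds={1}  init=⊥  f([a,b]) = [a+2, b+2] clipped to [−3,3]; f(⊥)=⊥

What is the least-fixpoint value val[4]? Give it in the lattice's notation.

Worklist (9 pops):
  #1 pop 0: in=⊥ → [1,3] (was ⊥); enqueue []
  #2 pop 1: in=[1,3] → [-3,3] (no change)
  #3 pop 2: in=[-3,3] → [-2,0] (was ⊥); enqueue [1]
  #4 pop 3: in=[-3,3] → [-3,1] (was ⊥); enqueue [0]
  #5 pop 4: in=[-3,3] → [-1,3] (was ⊥); enqueue [2,3]
  #6 pop 1: in=[-3,3] → [-3,3] (no change)
  #7 pop 0: in=[-3,3] → [1,3] (no change)
  #8 pop 2: in=[-3,3] → [-2,0] (no change)
  #9 pop 3: in=[-3,3] → [-3,1] (no change)

Fixpoint:
  val[0] = [1,3]
  val[1] = [-3,3]
  val[2] = [-2,0]
  val[3] = [-3,1]
  val[4] = [-1,3]

[-1,3]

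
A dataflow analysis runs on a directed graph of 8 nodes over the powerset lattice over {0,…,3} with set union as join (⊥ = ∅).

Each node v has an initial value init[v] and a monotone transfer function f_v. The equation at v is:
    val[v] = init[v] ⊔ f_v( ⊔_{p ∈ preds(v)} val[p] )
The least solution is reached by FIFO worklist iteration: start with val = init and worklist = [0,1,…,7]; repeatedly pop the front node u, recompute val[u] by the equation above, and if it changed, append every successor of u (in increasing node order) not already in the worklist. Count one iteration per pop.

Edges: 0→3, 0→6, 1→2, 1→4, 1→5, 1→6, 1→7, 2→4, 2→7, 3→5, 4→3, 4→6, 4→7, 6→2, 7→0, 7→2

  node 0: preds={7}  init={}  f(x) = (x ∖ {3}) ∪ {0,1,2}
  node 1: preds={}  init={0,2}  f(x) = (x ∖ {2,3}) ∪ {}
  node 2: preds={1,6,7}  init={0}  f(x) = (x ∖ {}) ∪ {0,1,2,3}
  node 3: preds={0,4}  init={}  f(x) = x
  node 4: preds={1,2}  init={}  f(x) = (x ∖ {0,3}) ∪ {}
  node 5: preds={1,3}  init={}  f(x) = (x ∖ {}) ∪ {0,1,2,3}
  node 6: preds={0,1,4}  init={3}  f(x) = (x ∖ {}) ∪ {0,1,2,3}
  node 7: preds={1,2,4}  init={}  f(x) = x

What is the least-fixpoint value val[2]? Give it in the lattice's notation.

{0,1,2,3}

Trace (11 dequeues):
  [1] u=0 | in {} | out {0,1,2} | prev {} | push {}
  [2] u=1 | in {} | out {0,2} | ==
  [3] u=2 | in {0,2,3} | out {0,1,2,3} | prev {0} | push {}
  [4] u=3 | in {0,1,2} | out {0,1,2} | prev {} | push {}
  [5] u=4 | in {0,1,2,3} | out {1,2} | prev {} | push {3}
  [6] u=5 | in {0,1,2} | out {0,1,2,3} | prev {} | push {}
  [7] u=6 | in {0,1,2} | out {0,1,2,3} | prev {3} | push {2}
  [8] u=7 | in {0,1,2,3} | out {0,1,2,3} | prev {} | push {0}
  [9] u=3 | in {0,1,2} | out {0,1,2} | ==
  [10] u=2 | in {0,1,2,3} | out {0,1,2,3} | ==
  [11] u=0 | in {0,1,2,3} | out {0,1,2} | ==

Converged values:
  [0] {0,1,2}
  [1] {0,2}
  [2] {0,1,2,3}
  [3] {0,1,2}
  [4] {1,2}
  [5] {0,1,2,3}
  [6] {0,1,2,3}
  [7] {0,1,2,3}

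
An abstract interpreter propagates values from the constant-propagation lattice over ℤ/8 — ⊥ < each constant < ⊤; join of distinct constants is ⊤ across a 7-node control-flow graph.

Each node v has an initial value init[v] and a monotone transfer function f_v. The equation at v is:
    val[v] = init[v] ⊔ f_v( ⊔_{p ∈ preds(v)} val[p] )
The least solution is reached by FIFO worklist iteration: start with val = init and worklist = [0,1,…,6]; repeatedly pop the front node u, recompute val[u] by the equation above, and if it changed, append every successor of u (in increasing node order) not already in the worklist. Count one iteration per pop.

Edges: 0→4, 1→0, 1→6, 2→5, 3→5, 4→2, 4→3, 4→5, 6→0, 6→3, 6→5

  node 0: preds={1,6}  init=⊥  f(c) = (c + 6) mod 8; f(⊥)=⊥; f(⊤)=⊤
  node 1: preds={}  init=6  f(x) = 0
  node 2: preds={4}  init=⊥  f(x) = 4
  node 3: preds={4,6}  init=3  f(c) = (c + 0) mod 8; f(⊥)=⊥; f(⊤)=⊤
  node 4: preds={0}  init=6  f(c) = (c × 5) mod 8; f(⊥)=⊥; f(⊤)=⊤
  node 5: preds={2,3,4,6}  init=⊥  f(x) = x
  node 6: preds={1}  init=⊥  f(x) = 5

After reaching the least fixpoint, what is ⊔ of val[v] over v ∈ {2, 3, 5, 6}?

⊤

Iteration log — 12 steps:
  step 1. node 0  ⊔preds=6  new=4  old=⊥  +wl: 
  step 2. node 1  ⊔preds=⊥  new=⊤  old=6  +wl: 0
  step 3. node 2  ⊔preds=6  new=4  old=⊥  +wl: 
  step 4. node 3  ⊔preds=6  new=⊤  old=3  +wl: 
  step 5. node 4  ⊔preds=4  new=⊤  old=6  +wl: 2,3
  step 6. node 5  ⊔preds=⊤  new=⊤  old=⊥  +wl: 
  step 7. node 6  ⊔preds=⊤  new=5  old=⊥  +wl: 5
  step 8. node 0  ⊔preds=⊤  new=⊤  old=4  +wl: 4
  step 9. node 2  ⊔preds=⊤  new=4  stable
  step 10. node 3  ⊔preds=⊤  new=⊤  stable
  step 11. node 5  ⊔preds=⊤  new=⊤  stable
  step 12. node 4  ⊔preds=⊤  new=⊤  stable

Least fixpoint reached:
  node 0: ⊤
  node 1: ⊤
  node 2: 4
  node 3: ⊤
  node 4: ⊤
  node 5: ⊤
  node 6: 5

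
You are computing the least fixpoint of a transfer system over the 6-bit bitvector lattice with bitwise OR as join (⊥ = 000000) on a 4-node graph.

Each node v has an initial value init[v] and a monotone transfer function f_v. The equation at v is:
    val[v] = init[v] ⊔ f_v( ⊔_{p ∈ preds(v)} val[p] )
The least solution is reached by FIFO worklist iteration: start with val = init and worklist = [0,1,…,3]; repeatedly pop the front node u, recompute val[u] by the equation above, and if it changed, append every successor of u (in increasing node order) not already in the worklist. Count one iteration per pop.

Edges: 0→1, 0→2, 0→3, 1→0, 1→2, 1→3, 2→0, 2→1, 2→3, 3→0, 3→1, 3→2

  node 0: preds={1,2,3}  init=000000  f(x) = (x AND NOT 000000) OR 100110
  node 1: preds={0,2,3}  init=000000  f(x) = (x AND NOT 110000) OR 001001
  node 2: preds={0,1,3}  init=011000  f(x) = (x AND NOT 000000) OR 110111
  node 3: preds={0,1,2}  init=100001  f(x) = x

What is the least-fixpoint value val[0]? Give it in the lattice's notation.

Iteration log — 7 steps:
  step 1. node 0  ⊔preds=111001  new=111111  old=000000  +wl: 
  step 2. node 1  ⊔preds=111111  new=001111  old=000000  +wl: 0
  step 3. node 2  ⊔preds=111111  new=111111  old=011000  +wl: 1
  step 4. node 3  ⊔preds=111111  new=111111  old=100001  +wl: 2
  step 5. node 0  ⊔preds=111111  new=111111  stable
  step 6. node 1  ⊔preds=111111  new=001111  stable
  step 7. node 2  ⊔preds=111111  new=111111  stable

Least fixpoint reached:
  node 0: 111111
  node 1: 001111
  node 2: 111111
  node 3: 111111

111111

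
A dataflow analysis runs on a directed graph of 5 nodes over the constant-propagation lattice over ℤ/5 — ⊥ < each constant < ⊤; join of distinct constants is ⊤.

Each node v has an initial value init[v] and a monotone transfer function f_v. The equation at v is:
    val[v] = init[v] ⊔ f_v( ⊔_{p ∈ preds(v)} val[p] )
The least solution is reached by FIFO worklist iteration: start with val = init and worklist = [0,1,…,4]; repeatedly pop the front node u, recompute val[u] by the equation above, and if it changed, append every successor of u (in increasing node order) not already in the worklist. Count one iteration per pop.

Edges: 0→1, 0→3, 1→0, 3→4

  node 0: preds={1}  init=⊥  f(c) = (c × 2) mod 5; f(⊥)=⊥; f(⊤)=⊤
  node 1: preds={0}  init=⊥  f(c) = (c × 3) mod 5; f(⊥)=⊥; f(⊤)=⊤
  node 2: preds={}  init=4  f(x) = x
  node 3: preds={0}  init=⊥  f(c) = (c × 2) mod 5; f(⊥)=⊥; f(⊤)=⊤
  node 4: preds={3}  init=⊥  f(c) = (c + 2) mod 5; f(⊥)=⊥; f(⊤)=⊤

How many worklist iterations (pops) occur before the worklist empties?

Iteration log — 5 steps:
  step 1. node 0  ⊔preds=⊥  new=⊥  stable
  step 2. node 1  ⊔preds=⊥  new=⊥  stable
  step 3. node 2  ⊔preds=⊥  new=4  stable
  step 4. node 3  ⊔preds=⊥  new=⊥  stable
  step 5. node 4  ⊔preds=⊥  new=⊥  stable

Least fixpoint reached:
  node 0: ⊥
  node 1: ⊥
  node 2: 4
  node 3: ⊥
  node 4: ⊥

5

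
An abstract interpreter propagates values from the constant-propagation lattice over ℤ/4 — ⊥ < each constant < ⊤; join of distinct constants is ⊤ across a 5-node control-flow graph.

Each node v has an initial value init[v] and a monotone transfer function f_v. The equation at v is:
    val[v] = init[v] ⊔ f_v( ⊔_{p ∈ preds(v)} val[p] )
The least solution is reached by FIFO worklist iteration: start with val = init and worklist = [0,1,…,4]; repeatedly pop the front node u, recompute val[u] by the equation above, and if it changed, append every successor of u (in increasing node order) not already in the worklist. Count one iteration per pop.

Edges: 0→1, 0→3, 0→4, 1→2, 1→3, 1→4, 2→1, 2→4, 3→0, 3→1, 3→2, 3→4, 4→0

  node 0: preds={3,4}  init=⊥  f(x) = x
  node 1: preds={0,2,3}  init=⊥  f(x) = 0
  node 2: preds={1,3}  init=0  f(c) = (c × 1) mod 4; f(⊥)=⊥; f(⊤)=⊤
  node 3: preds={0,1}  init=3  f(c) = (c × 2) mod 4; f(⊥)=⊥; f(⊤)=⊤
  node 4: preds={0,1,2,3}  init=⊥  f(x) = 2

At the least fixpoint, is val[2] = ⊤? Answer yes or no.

Worklist (11 pops):
  #1 pop 0: in=3 → 3 (was ⊥); enqueue []
  #2 pop 1: in=⊤ → 0 (was ⊥); enqueue []
  #3 pop 2: in=⊤ → ⊤ (was 0); enqueue [1]
  #4 pop 3: in=⊤ → ⊤ (was 3); enqueue [0,2]
  #5 pop 4: in=⊤ → 2 (was ⊥); enqueue []
  #6 pop 1: in=⊤ → 0 (no change)
  #7 pop 0: in=⊤ → ⊤ (was 3); enqueue [1,3,4]
  #8 pop 2: in=⊤ → ⊤ (no change)
  #9 pop 1: in=⊤ → 0 (no change)
  #10 pop 3: in=⊤ → ⊤ (no change)
  #11 pop 4: in=⊤ → 2 (no change)

Fixpoint:
  val[0] = ⊤
  val[1] = 0
  val[2] = ⊤
  val[3] = ⊤
  val[4] = 2

yes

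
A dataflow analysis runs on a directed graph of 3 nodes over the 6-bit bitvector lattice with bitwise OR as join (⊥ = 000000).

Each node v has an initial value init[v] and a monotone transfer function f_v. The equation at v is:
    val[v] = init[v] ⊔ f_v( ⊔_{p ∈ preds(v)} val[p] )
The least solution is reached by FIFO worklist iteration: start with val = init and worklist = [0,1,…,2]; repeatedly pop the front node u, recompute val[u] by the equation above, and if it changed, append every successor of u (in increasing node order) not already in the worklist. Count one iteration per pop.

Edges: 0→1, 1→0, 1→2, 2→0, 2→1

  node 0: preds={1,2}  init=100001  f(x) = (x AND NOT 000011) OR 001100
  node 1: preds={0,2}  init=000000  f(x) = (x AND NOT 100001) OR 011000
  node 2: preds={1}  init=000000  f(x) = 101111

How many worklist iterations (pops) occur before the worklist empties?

7

Iteration log — 7 steps:
  step 1. node 0  ⊔preds=000000  new=101101  old=100001  +wl: 
  step 2. node 1  ⊔preds=101101  new=011100  old=000000  +wl: 0
  step 3. node 2  ⊔preds=011100  new=101111  old=000000  +wl: 1
  step 4. node 0  ⊔preds=111111  new=111101  old=101101  +wl: 
  step 5. node 1  ⊔preds=111111  new=011110  old=011100  +wl: 0,2
  step 6. node 0  ⊔preds=111111  new=111101  stable
  step 7. node 2  ⊔preds=011110  new=101111  stable

Least fixpoint reached:
  node 0: 111101
  node 1: 011110
  node 2: 101111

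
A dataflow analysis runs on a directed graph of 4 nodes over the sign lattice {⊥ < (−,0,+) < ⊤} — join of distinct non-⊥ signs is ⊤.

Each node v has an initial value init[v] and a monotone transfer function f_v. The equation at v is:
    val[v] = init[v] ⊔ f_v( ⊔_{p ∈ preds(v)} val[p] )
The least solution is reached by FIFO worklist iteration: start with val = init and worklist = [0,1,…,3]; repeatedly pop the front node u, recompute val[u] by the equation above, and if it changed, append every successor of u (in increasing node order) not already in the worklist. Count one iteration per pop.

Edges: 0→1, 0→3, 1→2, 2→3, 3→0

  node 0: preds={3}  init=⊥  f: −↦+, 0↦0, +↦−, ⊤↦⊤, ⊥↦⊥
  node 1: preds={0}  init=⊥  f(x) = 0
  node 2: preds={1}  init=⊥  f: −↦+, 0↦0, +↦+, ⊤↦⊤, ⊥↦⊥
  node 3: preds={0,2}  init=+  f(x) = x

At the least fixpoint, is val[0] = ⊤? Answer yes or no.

Iteration log — 7 steps:
  step 1. node 0  ⊔preds=+  new=−  old=⊥  +wl: 
  step 2. node 1  ⊔preds=−  new=0  old=⊥  +wl: 
  step 3. node 2  ⊔preds=0  new=0  old=⊥  +wl: 
  step 4. node 3  ⊔preds=⊤  new=⊤  old=+  +wl: 0
  step 5. node 0  ⊔preds=⊤  new=⊤  old=−  +wl: 1,3
  step 6. node 1  ⊔preds=⊤  new=0  stable
  step 7. node 3  ⊔preds=⊤  new=⊤  stable

Least fixpoint reached:
  node 0: ⊤
  node 1: 0
  node 2: 0
  node 3: ⊤

yes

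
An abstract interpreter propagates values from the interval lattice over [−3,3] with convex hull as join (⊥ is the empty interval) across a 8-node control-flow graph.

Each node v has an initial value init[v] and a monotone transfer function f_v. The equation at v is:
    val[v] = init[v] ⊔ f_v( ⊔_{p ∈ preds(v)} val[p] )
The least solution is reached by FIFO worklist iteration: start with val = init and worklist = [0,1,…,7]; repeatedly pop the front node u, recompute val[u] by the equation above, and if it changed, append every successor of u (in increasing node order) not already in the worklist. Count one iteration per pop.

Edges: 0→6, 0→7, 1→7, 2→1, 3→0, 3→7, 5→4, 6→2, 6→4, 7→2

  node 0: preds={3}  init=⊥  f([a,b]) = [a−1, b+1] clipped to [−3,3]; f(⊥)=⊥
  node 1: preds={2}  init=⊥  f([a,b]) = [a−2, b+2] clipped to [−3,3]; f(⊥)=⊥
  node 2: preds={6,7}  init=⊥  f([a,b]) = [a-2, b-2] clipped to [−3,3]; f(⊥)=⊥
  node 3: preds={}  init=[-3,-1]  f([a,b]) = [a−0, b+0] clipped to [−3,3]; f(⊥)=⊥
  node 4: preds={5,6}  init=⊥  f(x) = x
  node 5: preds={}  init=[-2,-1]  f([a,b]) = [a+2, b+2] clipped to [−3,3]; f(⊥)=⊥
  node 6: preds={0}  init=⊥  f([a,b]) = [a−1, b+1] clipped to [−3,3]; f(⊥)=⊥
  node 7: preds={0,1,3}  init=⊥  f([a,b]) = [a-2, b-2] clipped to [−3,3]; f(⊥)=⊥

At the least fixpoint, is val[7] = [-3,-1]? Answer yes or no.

Worklist (13 pops):
  #1 pop 0: in=[-3,-1] → [-3,0] (was ⊥); enqueue []
  #2 pop 1: in=⊥ → ⊥ (no change)
  #3 pop 2: in=⊥ → ⊥ (no change)
  #4 pop 3: in=⊥ → [-3,-1] (no change)
  #5 pop 4: in=[-2,-1] → [-2,-1] (was ⊥); enqueue []
  #6 pop 5: in=⊥ → [-2,-1] (no change)
  #7 pop 6: in=[-3,0] → [-3,1] (was ⊥); enqueue [2,4]
  #8 pop 7: in=[-3,0] → [-3,-2] (was ⊥); enqueue []
  #9 pop 2: in=[-3,1] → [-3,-1] (was ⊥); enqueue [1]
  #10 pop 4: in=[-3,1] → [-3,1] (was [-2,-1]); enqueue []
  #11 pop 1: in=[-3,-1] → [-3,1] (was ⊥); enqueue [7]
  #12 pop 7: in=[-3,1] → [-3,-1] (was [-3,-2]); enqueue [2]
  #13 pop 2: in=[-3,1] → [-3,-1] (no change)

Fixpoint:
  val[0] = [-3,0]
  val[1] = [-3,1]
  val[2] = [-3,-1]
  val[3] = [-3,-1]
  val[4] = [-3,1]
  val[5] = [-2,-1]
  val[6] = [-3,1]
  val[7] = [-3,-1]

yes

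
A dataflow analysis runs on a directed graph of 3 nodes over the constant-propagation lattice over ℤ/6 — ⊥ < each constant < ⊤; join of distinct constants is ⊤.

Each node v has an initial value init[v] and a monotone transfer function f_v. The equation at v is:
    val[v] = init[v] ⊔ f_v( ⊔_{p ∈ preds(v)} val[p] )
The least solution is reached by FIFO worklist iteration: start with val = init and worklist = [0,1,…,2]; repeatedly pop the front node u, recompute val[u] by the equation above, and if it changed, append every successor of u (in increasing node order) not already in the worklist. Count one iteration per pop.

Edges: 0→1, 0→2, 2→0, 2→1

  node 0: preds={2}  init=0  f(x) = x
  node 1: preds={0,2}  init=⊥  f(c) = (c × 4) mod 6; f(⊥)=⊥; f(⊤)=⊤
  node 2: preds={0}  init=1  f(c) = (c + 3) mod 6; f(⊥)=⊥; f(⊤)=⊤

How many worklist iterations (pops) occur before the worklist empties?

5

Worklist (5 pops):
  #1 pop 0: in=1 → ⊤ (was 0); enqueue []
  #2 pop 1: in=⊤ → ⊤ (was ⊥); enqueue []
  #3 pop 2: in=⊤ → ⊤ (was 1); enqueue [0,1]
  #4 pop 0: in=⊤ → ⊤ (no change)
  #5 pop 1: in=⊤ → ⊤ (no change)

Fixpoint:
  val[0] = ⊤
  val[1] = ⊤
  val[2] = ⊤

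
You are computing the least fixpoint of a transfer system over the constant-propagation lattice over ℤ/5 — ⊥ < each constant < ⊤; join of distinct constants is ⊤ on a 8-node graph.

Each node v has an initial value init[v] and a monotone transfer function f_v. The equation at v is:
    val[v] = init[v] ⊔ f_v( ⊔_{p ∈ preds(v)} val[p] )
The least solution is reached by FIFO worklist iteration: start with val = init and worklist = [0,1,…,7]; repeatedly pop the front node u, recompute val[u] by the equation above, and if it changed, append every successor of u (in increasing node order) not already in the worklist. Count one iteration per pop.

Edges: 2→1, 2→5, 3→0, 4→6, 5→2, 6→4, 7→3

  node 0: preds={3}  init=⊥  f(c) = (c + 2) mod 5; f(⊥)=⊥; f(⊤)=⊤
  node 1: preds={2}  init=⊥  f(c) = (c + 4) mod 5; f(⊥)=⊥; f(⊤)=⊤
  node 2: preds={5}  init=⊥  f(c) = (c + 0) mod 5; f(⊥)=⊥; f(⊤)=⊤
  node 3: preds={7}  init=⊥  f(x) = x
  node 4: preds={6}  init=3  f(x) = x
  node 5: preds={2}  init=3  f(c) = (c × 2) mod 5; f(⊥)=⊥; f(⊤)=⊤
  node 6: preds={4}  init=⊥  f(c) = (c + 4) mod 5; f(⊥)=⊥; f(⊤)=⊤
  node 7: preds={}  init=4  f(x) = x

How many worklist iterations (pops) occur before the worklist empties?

16

Worklist (16 pops):
  #1 pop 0: in=⊥ → ⊥ (no change)
  #2 pop 1: in=⊥ → ⊥ (no change)
  #3 pop 2: in=3 → 3 (was ⊥); enqueue [1]
  #4 pop 3: in=4 → 4 (was ⊥); enqueue [0]
  #5 pop 4: in=⊥ → 3 (no change)
  #6 pop 5: in=3 → ⊤ (was 3); enqueue [2]
  #7 pop 6: in=3 → 2 (was ⊥); enqueue [4]
  #8 pop 7: in=⊥ → 4 (no change)
  #9 pop 1: in=3 → 2 (was ⊥); enqueue []
  #10 pop 0: in=4 → 1 (was ⊥); enqueue []
  #11 pop 2: in=⊤ → ⊤ (was 3); enqueue [1,5]
  #12 pop 4: in=2 → ⊤ (was 3); enqueue [6]
  #13 pop 1: in=⊤ → ⊤ (was 2); enqueue []
  #14 pop 5: in=⊤ → ⊤ (no change)
  #15 pop 6: in=⊤ → ⊤ (was 2); enqueue [4]
  #16 pop 4: in=⊤ → ⊤ (no change)

Fixpoint:
  val[0] = 1
  val[1] = ⊤
  val[2] = ⊤
  val[3] = 4
  val[4] = ⊤
  val[5] = ⊤
  val[6] = ⊤
  val[7] = 4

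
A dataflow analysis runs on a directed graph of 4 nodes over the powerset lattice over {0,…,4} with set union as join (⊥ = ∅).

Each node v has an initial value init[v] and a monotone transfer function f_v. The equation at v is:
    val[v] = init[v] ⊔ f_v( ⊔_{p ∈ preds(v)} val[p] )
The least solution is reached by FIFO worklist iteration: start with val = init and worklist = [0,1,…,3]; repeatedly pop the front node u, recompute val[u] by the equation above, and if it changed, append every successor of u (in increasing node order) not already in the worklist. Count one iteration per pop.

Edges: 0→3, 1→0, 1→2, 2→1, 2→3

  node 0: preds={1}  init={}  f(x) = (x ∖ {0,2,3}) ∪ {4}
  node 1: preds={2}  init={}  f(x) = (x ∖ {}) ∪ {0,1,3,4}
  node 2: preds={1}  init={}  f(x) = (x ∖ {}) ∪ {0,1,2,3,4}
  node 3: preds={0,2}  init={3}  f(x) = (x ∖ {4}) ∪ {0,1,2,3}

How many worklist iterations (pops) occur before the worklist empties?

Worklist (9 pops):
  #1 pop 0: in={} → {4} (was {}); enqueue []
  #2 pop 1: in={} → {0,1,3,4} (was {}); enqueue [0]
  #3 pop 2: in={0,1,3,4} → {0,1,2,3,4} (was {}); enqueue [1]
  #4 pop 3: in={0,1,2,3,4} → {0,1,2,3} (was {3}); enqueue []
  #5 pop 0: in={0,1,3,4} → {1,4} (was {4}); enqueue [3]
  #6 pop 1: in={0,1,2,3,4} → {0,1,2,3,4} (was {0,1,3,4}); enqueue [0,2]
  #7 pop 3: in={0,1,2,3,4} → {0,1,2,3} (no change)
  #8 pop 0: in={0,1,2,3,4} → {1,4} (no change)
  #9 pop 2: in={0,1,2,3,4} → {0,1,2,3,4} (no change)

Fixpoint:
  val[0] = {1,4}
  val[1] = {0,1,2,3,4}
  val[2] = {0,1,2,3,4}
  val[3] = {0,1,2,3}

9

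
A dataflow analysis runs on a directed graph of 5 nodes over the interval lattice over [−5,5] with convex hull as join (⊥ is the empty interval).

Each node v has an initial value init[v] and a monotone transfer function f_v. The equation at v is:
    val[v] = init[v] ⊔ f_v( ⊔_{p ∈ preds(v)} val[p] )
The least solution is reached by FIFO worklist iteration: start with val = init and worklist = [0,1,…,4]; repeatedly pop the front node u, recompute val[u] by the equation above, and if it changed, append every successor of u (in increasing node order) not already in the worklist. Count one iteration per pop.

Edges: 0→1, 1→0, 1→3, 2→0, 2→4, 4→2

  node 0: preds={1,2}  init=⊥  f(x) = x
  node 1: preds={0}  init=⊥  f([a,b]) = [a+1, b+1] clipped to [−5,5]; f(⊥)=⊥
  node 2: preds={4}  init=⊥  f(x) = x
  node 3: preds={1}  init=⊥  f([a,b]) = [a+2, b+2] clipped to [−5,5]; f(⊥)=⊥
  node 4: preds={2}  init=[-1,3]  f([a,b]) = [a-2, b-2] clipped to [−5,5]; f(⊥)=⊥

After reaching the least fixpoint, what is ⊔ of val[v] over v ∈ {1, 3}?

Iteration log — 19 steps:
  step 1. node 0  ⊔preds=⊥  new=⊥  stable
  step 2. node 1  ⊔preds=⊥  new=⊥  stable
  step 3. node 2  ⊔preds=[-1,3]  new=[-1,3]  old=⊥  +wl: 0
  step 4. node 3  ⊔preds=⊥  new=⊥  stable
  step 5. node 4  ⊔preds=[-1,3]  new=[-3,3]  old=[-1,3]  +wl: 2
  step 6. node 0  ⊔preds=[-1,3]  new=[-1,3]  old=⊥  +wl: 1
  step 7. node 2  ⊔preds=[-3,3]  new=[-3,3]  old=[-1,3]  +wl: 0,4
  step 8. node 1  ⊔preds=[-1,3]  new=[0,4]  old=⊥  +wl: 3
  step 9. node 0  ⊔preds=[-3,4]  new=[-3,4]  old=[-1,3]  +wl: 1
  step 10. node 4  ⊔preds=[-3,3]  new=[-5,3]  old=[-3,3]  +wl: 2
  step 11. node 3  ⊔preds=[0,4]  new=[2,5]  old=⊥  +wl: 
  step 12. node 1  ⊔preds=[-3,4]  new=[-2,5]  old=[0,4]  +wl: 0,3
  step 13. node 2  ⊔preds=[-5,3]  new=[-5,3]  old=[-3,3]  +wl: 4
  step 14. node 0  ⊔preds=[-5,5]  new=[-5,5]  old=[-3,4]  +wl: 1
  step 15. node 3  ⊔preds=[-2,5]  new=[0,5]  old=[2,5]  +wl: 
  step 16. node 4  ⊔preds=[-5,3]  new=[-5,3]  stable
  step 17. node 1  ⊔preds=[-5,5]  new=[-4,5]  old=[-2,5]  +wl: 0,3
  step 18. node 0  ⊔preds=[-5,5]  new=[-5,5]  stable
  step 19. node 3  ⊔preds=[-4,5]  new=[-2,5]  old=[0,5]  +wl: 

Least fixpoint reached:
  node 0: [-5,5]
  node 1: [-4,5]
  node 2: [-5,3]
  node 3: [-2,5]
  node 4: [-5,3]

[-4,5]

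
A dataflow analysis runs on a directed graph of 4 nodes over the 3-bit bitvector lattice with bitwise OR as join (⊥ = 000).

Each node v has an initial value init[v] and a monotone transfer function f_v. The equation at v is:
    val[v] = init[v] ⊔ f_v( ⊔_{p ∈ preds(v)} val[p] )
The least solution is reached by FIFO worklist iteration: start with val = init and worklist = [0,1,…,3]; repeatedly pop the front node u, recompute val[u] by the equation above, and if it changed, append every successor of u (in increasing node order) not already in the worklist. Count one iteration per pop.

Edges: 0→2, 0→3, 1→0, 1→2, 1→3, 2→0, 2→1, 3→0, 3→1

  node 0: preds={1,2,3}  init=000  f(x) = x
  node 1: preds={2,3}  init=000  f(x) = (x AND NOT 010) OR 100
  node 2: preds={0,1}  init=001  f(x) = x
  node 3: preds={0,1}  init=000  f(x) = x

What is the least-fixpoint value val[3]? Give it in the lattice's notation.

101

Iteration log — 8 steps:
  step 1. node 0  ⊔preds=001  new=001  old=000  +wl: 
  step 2. node 1  ⊔preds=001  new=101  old=000  +wl: 0
  step 3. node 2  ⊔preds=101  new=101  old=001  +wl: 1
  step 4. node 3  ⊔preds=101  new=101  old=000  +wl: 
  step 5. node 0  ⊔preds=101  new=101  old=001  +wl: 2,3
  step 6. node 1  ⊔preds=101  new=101  stable
  step 7. node 2  ⊔preds=101  new=101  stable
  step 8. node 3  ⊔preds=101  new=101  stable

Least fixpoint reached:
  node 0: 101
  node 1: 101
  node 2: 101
  node 3: 101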